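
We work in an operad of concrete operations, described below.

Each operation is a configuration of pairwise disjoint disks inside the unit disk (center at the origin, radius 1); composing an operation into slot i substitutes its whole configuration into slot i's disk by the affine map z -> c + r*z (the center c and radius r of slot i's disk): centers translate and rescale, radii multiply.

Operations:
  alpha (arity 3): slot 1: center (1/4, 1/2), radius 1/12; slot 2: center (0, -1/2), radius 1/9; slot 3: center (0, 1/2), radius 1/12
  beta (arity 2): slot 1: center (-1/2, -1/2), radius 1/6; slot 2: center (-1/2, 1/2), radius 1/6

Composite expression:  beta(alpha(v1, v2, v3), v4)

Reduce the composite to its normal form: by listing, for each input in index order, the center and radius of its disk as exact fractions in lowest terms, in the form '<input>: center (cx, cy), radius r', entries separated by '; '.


v1: center (-11/24, -5/12), radius 1/72; v2: center (-1/2, -7/12), radius 1/54; v3: center (-1/2, -5/12), radius 1/72; v4: center (-1/2, 1/2), radius 1/6

Follow each v-input down from beta: c' goes to c + r*c', radius to r*r'.
input v1: applying the 2 nested substitutions gives center (-11/24, -5/12), radius 1/72
input v2: applying the 2 nested substitutions gives center (-1/2, -7/12), radius 1/54
input v3: applying the 2 nested substitutions gives center (-1/2, -5/12), radius 1/72
input v4: applying the 1 nested substitution gives center (-1/2, 1/2), radius 1/6


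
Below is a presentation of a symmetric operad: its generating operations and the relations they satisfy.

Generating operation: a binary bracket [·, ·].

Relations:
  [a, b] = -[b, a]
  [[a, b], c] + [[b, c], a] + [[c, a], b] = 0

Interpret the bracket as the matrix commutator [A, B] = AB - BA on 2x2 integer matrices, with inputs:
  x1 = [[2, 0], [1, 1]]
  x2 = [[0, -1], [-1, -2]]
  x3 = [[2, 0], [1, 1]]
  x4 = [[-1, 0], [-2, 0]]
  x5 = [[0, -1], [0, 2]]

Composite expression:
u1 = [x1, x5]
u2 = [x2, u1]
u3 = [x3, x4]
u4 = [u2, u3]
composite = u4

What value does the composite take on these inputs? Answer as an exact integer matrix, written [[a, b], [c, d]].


[[0, 0], [-2, 0]]

[x1, x5] = [[1, -1], [-2, -1]]
[x2, [x1, x5]] = [[1, 0], [2, -1]]
[x3, x4] = [[0, 0], [1, 0]]
[[x2, [x1, x5]], [x3, x4]] = [[0, 0], [-2, 0]]


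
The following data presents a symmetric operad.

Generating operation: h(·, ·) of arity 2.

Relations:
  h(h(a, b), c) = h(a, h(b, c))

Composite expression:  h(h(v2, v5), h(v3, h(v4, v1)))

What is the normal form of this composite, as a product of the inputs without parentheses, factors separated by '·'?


v2 · v5 · v3 · v4 · v1

Associativity of h dissolves the nesting; only the v-input order survives.
h(v2, v5) flattens to v2 · v5
h(v4, v1) flattens to v4 · v1
h(v3, h(v4, v1)) flattens to v3 · v4 · v1
h(h(v2, v5), h(v3, h(v4, v1))) flattens to v2 · v5 · v3 · v4 · v1


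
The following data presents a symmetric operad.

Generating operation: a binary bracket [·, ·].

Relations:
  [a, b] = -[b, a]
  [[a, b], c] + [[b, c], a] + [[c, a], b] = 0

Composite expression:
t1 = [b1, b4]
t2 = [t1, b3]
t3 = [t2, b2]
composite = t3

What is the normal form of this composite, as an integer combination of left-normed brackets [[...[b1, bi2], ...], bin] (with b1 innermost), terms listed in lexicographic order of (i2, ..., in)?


[[[b1, b4], b3], b2]

In the tensor algebra, words opening b1 carry the b1-anchored form.
Composite bracket: [[[b1, b4], b3], b2]
Applying ab - ba throughout gives 8 signed words (2^3 = 8).
Keep just the words that open with b1:
  b1b4b3b2 appears with sign +1, giving the term +[[[b1, b4], b3], b2]


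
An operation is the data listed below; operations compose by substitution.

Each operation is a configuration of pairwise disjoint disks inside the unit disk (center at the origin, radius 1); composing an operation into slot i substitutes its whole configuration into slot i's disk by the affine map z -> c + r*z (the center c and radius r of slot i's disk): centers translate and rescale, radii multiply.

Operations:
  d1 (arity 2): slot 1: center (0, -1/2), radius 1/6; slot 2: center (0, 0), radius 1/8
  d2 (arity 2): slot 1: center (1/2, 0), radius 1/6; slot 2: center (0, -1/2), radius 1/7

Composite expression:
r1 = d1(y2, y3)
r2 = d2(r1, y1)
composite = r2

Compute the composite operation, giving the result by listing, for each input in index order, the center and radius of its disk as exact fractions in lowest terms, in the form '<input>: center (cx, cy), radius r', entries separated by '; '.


y1: center (0, -1/2), radius 1/7; y2: center (1/2, -1/12), radius 1/36; y3: center (1/2, 0), radius 1/48


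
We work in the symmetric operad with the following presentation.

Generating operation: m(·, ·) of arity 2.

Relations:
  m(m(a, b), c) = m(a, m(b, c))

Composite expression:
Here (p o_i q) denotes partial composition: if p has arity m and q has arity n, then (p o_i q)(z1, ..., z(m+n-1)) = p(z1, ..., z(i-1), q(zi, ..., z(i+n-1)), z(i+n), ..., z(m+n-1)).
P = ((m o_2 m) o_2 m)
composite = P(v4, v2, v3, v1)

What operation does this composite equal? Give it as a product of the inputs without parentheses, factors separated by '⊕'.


v4 ⊕ v2 ⊕ v3 ⊕ v1

Key point: m is associative — brackets drop, the v-order remains.
m(v2, v3) spells out as v2 ⊕ v3
m(m(v2, v3), v1) spells out as v2 ⊕ v3 ⊕ v1
m(v4, m(m(v2, v3), v1)) spells out as v4 ⊕ v2 ⊕ v3 ⊕ v1


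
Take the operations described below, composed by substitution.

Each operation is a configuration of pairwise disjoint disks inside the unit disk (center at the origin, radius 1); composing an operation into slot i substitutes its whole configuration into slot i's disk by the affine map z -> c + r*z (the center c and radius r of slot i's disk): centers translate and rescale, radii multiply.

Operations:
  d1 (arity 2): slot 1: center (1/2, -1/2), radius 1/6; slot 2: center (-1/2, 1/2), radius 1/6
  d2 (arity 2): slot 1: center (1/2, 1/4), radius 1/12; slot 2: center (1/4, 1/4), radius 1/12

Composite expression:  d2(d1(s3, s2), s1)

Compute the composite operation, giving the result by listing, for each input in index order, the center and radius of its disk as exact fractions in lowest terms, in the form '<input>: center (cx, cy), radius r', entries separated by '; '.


s1: center (1/4, 1/4), radius 1/12; s2: center (11/24, 7/24), radius 1/72; s3: center (13/24, 5/24), radius 1/72


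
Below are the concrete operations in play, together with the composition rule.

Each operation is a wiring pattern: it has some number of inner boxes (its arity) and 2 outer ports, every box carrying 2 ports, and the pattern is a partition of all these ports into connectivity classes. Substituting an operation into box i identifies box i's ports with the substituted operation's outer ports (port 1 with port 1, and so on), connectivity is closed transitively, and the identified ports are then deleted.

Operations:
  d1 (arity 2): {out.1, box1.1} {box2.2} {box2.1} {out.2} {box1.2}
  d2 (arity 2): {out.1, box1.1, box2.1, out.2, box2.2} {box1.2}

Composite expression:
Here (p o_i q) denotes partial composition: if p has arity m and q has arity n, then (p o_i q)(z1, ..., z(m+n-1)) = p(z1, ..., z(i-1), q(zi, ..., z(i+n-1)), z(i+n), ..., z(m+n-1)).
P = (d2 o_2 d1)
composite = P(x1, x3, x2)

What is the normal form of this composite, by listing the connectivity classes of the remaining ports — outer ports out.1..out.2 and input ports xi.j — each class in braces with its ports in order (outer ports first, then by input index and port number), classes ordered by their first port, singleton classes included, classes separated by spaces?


{out.1, out.2, x1.1, x3.1} {x1.2} {x2.1} {x2.2} {x3.2}

Connectivity passes through glued d2-boundaries; trace each wire chain.
stage d1: inputs (x3, x2), connectivity {out.1, x3.1} {out.2} {x2.1} {x2.2} {x3.2}, out.j its boundary
stage d2: inputs (x1, x3, x2), connectivity {out.1, out.2, x1.1, x3.1} {x1.2} {x2.1} {x2.2} {x3.2}, out.j its boundary


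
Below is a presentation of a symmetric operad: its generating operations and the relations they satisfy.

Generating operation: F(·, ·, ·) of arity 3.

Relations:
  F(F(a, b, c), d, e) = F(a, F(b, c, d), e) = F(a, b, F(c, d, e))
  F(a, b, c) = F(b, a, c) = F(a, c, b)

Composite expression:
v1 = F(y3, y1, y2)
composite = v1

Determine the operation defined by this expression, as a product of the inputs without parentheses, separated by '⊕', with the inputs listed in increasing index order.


y1 ⊕ y2 ⊕ y3


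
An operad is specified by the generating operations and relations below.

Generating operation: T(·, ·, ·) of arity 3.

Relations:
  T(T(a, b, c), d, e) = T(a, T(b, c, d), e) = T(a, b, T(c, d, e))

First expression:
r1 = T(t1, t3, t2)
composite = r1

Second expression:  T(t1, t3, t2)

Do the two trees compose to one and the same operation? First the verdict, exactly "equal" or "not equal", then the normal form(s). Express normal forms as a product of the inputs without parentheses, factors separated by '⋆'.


In normal form, the first expression is t1 ⋆ t3 ⋆ t2
In normal form, the second expression is t1 ⋆ t3 ⋆ t2
Both agree, so they are equal.

equal: each reduces to t1 ⋆ t3 ⋆ t2


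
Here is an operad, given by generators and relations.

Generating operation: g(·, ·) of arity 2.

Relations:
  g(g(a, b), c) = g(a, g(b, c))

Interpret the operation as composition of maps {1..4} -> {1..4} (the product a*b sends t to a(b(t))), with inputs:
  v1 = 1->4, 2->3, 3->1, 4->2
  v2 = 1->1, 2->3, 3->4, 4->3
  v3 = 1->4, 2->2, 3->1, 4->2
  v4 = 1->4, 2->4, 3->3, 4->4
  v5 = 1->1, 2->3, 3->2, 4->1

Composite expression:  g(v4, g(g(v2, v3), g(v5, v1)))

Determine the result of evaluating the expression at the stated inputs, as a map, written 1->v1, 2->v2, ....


1->3, 2->3, 3->3, 4->4


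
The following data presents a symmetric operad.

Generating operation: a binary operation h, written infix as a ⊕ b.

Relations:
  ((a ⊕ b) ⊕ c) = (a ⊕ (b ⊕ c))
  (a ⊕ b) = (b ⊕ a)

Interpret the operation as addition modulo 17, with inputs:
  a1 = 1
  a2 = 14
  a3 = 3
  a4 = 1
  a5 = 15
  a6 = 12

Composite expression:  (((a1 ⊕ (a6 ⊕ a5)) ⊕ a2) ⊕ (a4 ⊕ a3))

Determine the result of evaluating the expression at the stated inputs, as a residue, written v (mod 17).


(a6 ⊕ a5) = 10
(a1 ⊕ (a6 ⊕ a5)) = 11
((a1 ⊕ (a6 ⊕ a5)) ⊕ a2) = 8
(a4 ⊕ a3) = 4
(((a1 ⊕ (a6 ⊕ a5)) ⊕ a2) ⊕ (a4 ⊕ a3)) = 12

12 (mod 17)


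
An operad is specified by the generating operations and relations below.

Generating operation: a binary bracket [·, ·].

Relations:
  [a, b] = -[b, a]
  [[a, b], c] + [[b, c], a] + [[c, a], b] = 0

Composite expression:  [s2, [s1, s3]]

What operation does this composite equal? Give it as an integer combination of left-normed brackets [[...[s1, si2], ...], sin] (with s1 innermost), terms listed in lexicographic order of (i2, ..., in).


-[[s1, s3], s2]

A multilinear Lie element is pinned by s1-initial words (s1 innermost).
Composite bracket: [s2, [s1, s3]]
Each bracket splits as ab - ba, giving 4 signed words (2^2 = 4).
Coefficients come from the s1-initial words:
  sign of s1s3s2 is -1, so it contributes -[[s1, s3], s2]


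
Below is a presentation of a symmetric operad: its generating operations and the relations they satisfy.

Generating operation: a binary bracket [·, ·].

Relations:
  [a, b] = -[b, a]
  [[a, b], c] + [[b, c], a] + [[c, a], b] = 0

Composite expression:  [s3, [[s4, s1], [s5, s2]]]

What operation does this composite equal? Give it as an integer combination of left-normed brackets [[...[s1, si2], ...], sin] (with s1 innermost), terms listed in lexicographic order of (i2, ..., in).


-[[[[s1, s4], s2], s5], s3] + [[[[s1, s4], s5], s2], s3]


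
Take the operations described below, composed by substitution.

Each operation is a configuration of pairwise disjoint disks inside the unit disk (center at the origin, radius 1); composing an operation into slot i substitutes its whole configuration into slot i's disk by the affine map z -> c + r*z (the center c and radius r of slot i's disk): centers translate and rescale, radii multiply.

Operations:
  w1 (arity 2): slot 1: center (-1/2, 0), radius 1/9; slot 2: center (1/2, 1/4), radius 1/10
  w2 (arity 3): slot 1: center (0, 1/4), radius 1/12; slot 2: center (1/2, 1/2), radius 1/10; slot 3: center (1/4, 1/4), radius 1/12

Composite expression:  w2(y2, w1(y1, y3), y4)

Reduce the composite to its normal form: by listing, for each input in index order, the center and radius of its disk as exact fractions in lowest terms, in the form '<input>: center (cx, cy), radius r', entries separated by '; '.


y1: center (9/20, 1/2), radius 1/90; y2: center (0, 1/4), radius 1/12; y3: center (11/20, 21/40), radius 1/100; y4: center (1/4, 1/4), radius 1/12

Nesting under w2 composes maps z -> c + r*z down each y-path.
input y2: composing its 1 substitution step yields center (0, 1/4), radius 1/12
input y1: composing its 2 substitution steps yields center (9/20, 1/2), radius 1/90
input y3: composing its 2 substitution steps yields center (11/20, 21/40), radius 1/100
input y4: composing its 1 substitution step yields center (1/4, 1/4), radius 1/12


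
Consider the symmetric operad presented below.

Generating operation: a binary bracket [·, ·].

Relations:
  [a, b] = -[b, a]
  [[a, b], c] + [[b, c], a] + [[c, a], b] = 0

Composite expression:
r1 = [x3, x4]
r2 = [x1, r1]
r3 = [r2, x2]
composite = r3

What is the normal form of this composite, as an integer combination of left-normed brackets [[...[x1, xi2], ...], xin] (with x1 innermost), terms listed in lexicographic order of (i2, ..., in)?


[[[x1, x3], x4], x2] - [[[x1, x4], x3], x2]

In the tensor algebra, words opening x1 carry the x1-anchored form.
Composite bracket: [[x1, [x3, x4]], x2]
Applying ab - ba throughout gives 8 signed words (2^3 = 8).
Collect the words opening with x1:
  x1x3x4x2 (sign +1) contributes +[[[x1, x3], x4], x2]
  x1x4x3x2 (sign -1) contributes -[[[x1, x4], x3], x2]


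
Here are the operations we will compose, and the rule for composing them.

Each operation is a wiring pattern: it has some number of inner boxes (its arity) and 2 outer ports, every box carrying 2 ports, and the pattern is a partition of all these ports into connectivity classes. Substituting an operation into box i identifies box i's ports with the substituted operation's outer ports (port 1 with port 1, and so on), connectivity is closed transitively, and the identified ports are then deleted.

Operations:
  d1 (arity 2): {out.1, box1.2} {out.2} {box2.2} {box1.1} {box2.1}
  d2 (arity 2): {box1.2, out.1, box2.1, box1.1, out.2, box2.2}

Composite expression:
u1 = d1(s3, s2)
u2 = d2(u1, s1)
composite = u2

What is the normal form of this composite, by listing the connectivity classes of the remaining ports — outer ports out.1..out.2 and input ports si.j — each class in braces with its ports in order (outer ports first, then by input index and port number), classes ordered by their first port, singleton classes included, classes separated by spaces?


{out.1, out.2, s1.1, s1.2, s3.2} {s2.1} {s2.2} {s3.1}

After gluing at d2, chains via deleted ports link the s-ports.
through d1, on inputs (s3, s2): {out.1, s3.2} {out.2} {s2.1} {s2.2} {s3.1} (out.j = stage outer ports)
through d2, on inputs (s3, s2, s1): {out.1, out.2, s1.1, s1.2, s3.2} {s2.1} {s2.2} {s3.1} (out.j = stage outer ports)


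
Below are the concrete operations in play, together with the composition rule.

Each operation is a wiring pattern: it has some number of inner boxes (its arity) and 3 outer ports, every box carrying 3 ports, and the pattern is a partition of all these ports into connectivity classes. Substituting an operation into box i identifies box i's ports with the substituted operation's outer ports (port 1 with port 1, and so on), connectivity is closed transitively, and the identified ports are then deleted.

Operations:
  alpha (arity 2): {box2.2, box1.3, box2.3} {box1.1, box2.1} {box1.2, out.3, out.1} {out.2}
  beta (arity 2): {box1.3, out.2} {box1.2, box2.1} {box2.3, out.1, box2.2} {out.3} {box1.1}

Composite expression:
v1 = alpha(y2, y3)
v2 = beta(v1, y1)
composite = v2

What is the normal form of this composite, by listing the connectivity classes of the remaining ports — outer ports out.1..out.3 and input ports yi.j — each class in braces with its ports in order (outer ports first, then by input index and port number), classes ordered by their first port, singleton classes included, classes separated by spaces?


Treat the ports identified at beta as solder joints: merge, then drop.
the subtree at alpha composes to {out.1, out.3, y2.2} {out.2} {y2.1, y3.1} {y2.3, y3.2, y3.3} on (y2, y3); out.j = own outer ports
the subtree at beta composes to {out.1, y1.2, y1.3} {out.2, y2.2} {out.3} {y1.1} {y2.1, y3.1} {y2.3, y3.2, y3.3} on (y2, y3, y1); out.j = own outer ports

{out.1, y1.2, y1.3} {out.2, y2.2} {out.3} {y1.1} {y2.1, y3.1} {y2.3, y3.2, y3.3}


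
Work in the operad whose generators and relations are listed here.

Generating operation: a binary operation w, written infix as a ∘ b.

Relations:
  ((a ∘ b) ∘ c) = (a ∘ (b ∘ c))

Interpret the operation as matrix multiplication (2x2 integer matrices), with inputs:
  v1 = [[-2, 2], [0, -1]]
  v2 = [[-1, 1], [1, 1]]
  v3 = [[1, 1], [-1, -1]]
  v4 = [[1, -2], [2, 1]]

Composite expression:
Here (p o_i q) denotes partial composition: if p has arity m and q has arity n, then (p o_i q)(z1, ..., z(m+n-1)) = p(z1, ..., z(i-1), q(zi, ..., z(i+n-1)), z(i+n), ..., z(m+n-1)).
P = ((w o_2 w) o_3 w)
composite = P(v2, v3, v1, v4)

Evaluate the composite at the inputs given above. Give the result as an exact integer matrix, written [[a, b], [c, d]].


[[0, -10], [0, 0]]

(v1 ∘ v4) = [[2, 6], [-2, -1]]
(v3 ∘ (v1 ∘ v4)) = [[0, 5], [0, -5]]
(v2 ∘ (v3 ∘ (v1 ∘ v4))) = [[0, -10], [0, 0]]


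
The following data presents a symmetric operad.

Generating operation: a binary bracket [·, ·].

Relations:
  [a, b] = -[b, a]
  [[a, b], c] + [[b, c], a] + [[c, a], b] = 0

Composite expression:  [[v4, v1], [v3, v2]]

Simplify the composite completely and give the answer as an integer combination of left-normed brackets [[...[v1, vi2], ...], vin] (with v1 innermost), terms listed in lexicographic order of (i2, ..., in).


[[[v1, v4], v2], v3] - [[[v1, v4], v3], v2]

Expand each bracket as ab - ba; the v1-initial words give the coefficients.
Composite bracket: [[v4, v1], [v3, v2]]
Full expansion: 8 signed words from ab - ba (2^3 = 8).
Words beginning with v1 determine it all:
  v1v4v2v3 appears with sign +1, giving the term +[[[v1, v4], v2], v3]
  v1v4v3v2 appears with sign -1, giving the term -[[[v1, v4], v3], v2]


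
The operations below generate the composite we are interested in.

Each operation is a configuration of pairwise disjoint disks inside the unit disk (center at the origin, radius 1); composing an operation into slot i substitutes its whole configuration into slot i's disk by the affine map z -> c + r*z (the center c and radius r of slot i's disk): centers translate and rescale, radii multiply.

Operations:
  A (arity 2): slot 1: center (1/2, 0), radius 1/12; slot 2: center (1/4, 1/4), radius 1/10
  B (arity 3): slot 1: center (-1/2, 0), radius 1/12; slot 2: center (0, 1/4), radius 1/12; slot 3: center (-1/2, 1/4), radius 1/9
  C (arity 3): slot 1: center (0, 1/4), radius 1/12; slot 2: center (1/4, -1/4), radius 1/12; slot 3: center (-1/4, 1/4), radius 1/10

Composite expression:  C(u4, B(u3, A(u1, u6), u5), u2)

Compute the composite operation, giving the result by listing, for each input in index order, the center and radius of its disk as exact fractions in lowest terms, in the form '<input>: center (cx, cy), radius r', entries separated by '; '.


u1: center (73/288, -11/48), radius 1/1728; u2: center (-1/4, 1/4), radius 1/10; u3: center (5/24, -1/4), radius 1/144; u4: center (0, 1/4), radius 1/12; u5: center (5/24, -11/48), radius 1/108; u6: center (145/576, -131/576), radius 1/1440


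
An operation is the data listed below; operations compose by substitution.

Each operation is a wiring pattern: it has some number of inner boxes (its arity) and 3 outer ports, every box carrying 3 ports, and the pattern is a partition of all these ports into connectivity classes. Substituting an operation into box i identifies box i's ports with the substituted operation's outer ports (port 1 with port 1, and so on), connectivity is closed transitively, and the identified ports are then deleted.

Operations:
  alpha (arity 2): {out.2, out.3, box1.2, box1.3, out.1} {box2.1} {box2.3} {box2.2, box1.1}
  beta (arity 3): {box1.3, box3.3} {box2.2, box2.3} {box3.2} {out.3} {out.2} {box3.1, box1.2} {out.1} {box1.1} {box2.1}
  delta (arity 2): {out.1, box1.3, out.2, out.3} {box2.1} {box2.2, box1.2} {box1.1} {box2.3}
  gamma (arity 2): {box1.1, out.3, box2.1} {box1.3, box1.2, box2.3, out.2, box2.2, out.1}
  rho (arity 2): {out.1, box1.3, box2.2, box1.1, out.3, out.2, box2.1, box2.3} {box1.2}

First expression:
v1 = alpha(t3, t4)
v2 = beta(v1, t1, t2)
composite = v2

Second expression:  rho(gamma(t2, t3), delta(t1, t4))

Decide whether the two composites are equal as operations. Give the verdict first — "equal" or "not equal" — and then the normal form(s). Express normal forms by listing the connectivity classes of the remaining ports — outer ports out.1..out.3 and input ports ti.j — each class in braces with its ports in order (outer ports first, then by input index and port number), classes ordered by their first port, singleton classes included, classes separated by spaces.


not equal: they reduce to {out.1} {out.2} {out.3} {t1.1} {t1.2, t1.3} {t2.1, t2.3, t3.2, t3.3} {t2.2} {t3.1, t4.2} {t4.1} {t4.3} and {out.1, out.2, out.3, t1.3, t2.1, t2.2, t2.3, t3.1, t3.2, t3.3} {t1.1} {t1.2, t4.2} {t4.1} {t4.3}


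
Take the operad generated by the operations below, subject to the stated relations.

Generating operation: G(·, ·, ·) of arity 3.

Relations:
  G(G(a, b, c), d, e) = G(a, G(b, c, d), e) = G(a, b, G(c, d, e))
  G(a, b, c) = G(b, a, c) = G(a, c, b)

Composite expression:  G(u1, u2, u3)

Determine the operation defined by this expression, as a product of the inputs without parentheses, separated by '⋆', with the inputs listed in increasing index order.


u1 ⋆ u2 ⋆ u3

Shape and order are irrelevant to G; the u-input set decides.
G(u1, u2, u3) spells out as u1 ⋆ u2 ⋆ u3
rearranged into index order: u1 ⋆ u2 ⋆ u3


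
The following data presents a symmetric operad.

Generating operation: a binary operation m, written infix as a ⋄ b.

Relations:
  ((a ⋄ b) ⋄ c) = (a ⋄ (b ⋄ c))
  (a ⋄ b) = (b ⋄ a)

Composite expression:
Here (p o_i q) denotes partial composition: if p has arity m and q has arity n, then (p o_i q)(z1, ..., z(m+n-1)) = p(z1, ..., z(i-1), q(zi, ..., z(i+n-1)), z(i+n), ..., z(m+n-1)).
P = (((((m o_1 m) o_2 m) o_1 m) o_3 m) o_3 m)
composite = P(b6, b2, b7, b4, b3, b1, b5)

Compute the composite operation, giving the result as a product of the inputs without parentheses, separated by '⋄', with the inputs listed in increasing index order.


b1 ⋄ b2 ⋄ b3 ⋄ b4 ⋄ b5 ⋄ b6 ⋄ b7

With m associative and commutative, the b-input set is all that matters.
(b6 ⋄ b2) unparenthesizes to b6 ⋄ b2
(b7 ⋄ b4) unparenthesizes to b7 ⋄ b4
((b7 ⋄ b4) ⋄ b3) unparenthesizes to b7 ⋄ b4 ⋄ b3
(((b7 ⋄ b4) ⋄ b3) ⋄ b1) unparenthesizes to b7 ⋄ b4 ⋄ b3 ⋄ b1
((b6 ⋄ b2) ⋄ (((b7 ⋄ b4) ⋄ b3) ⋄ b1)) unparenthesizes to b6 ⋄ b2 ⋄ b7 ⋄ b4 ⋄ b3 ⋄ b1
(((b6 ⋄ b2) ⋄ (((b7 ⋄ b4) ⋄ b3) ⋄ b1)) ⋄ b5) unparenthesizes to b6 ⋄ b2 ⋄ b7 ⋄ b4 ⋄ b3 ⋄ b1 ⋄ b5
rearranged into index order: b1 ⋄ b2 ⋄ b3 ⋄ b4 ⋄ b5 ⋄ b6 ⋄ b7


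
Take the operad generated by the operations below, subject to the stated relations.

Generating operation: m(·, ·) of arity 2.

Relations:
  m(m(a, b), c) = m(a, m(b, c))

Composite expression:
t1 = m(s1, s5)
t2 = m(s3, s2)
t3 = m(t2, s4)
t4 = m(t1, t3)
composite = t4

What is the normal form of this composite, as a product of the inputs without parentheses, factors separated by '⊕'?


s1 ⊕ s5 ⊕ s3 ⊕ s2 ⊕ s4

All parenthesizations of m agree; list the s-inputs left to right.
m(s1, s5) spells out as s1 ⊕ s5
m(s3, s2) spells out as s3 ⊕ s2
m(m(s3, s2), s4) spells out as s3 ⊕ s2 ⊕ s4
m(m(s1, s5), m(m(s3, s2), s4)) spells out as s1 ⊕ s5 ⊕ s3 ⊕ s2 ⊕ s4


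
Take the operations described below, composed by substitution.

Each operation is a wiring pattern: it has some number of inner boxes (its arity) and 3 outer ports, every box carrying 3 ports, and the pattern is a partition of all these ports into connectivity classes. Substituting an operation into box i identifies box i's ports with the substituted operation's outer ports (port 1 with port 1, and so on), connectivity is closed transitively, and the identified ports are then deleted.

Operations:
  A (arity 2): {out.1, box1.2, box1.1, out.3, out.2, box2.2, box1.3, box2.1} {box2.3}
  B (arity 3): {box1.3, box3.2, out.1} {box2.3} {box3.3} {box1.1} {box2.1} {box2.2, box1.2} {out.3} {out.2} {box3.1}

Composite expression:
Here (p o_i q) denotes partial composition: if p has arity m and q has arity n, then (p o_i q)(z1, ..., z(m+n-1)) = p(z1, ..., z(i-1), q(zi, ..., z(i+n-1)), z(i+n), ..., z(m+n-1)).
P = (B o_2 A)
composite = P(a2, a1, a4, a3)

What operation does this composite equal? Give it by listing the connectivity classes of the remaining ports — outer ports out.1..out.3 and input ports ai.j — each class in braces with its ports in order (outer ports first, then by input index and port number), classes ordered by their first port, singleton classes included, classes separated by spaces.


{out.1, a2.3, a3.2} {out.2} {out.3} {a1.1, a1.2, a1.3, a2.2, a4.1, a4.2} {a2.1} {a3.1} {a3.3} {a4.3}

Substituting into B glues patterns; closure does the rest.
after A, the pattern on (a1, a4) reads {out.1, out.2, out.3, a1.1, a1.2, a1.3, a4.1, a4.2} {a4.3} (out.j = its outer ports)
after B, the pattern on (a2, a1, a4, a3) reads {out.1, a2.3, a3.2} {out.2} {out.3} {a1.1, a1.2, a1.3, a2.2, a4.1, a4.2} {a2.1} {a3.1} {a3.3} {a4.3} (out.j = its outer ports)


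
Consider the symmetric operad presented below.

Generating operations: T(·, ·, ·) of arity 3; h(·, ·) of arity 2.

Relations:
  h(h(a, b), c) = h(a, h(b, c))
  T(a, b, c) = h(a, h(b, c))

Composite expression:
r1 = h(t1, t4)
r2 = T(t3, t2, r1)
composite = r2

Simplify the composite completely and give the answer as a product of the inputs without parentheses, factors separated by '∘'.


t3 ∘ t2 ∘ t1 ∘ t4


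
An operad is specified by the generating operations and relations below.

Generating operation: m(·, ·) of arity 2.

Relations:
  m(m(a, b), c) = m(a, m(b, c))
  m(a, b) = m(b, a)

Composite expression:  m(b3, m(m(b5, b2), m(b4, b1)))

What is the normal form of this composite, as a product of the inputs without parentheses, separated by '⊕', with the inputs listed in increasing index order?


Any arrangement under m is one operation, so sort the b-inputs.
m(b5, b2) unparenthesizes to b5 ⊕ b2
m(b4, b1) unparenthesizes to b4 ⊕ b1
m(m(b5, b2), m(b4, b1)) unparenthesizes to b5 ⊕ b2 ⊕ b4 ⊕ b1
m(b3, m(m(b5, b2), m(b4, b1))) unparenthesizes to b3 ⊕ b5 ⊕ b2 ⊕ b4 ⊕ b1
rearranged into index order: b1 ⊕ b2 ⊕ b3 ⊕ b4 ⊕ b5

b1 ⊕ b2 ⊕ b3 ⊕ b4 ⊕ b5


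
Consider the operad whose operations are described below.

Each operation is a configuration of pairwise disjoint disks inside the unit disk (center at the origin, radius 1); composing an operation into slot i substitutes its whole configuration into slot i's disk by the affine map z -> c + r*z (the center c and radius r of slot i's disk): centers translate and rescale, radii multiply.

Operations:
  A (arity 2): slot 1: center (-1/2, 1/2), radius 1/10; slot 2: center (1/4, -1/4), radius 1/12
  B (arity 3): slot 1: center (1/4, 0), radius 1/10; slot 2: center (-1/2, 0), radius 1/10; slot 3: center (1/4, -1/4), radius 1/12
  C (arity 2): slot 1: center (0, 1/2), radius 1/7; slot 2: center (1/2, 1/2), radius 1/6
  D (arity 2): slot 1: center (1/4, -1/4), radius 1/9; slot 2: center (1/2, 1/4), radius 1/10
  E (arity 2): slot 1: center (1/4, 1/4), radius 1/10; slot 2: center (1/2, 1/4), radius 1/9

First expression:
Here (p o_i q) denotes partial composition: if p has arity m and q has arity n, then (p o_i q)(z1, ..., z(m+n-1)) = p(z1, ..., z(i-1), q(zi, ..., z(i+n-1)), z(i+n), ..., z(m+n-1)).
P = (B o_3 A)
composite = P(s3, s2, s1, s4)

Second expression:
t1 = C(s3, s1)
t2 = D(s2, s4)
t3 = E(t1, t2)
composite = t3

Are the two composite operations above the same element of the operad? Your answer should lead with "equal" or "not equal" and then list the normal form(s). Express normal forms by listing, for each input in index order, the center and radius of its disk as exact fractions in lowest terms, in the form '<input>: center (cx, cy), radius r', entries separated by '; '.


not equal; the first gives s1: center (5/24, -5/24), radius 1/120; s2: center (-1/2, 0), radius 1/10; s3: center (1/4, 0), radius 1/10; s4: center (13/48, -13/48), radius 1/144 and the second s1: center (3/10, 3/10), radius 1/60; s2: center (19/36, 2/9), radius 1/81; s3: center (1/4, 3/10), radius 1/70; s4: center (5/9, 5/18), radius 1/90

The first expression reduces to s1: center (5/24, -5/24), radius 1/120; s2: center (-1/2, 0), radius 1/10; s3: center (1/4, 0), radius 1/10; s4: center (13/48, -13/48), radius 1/144
The second expression reduces to s1: center (3/10, 3/10), radius 1/60; s2: center (19/36, 2/9), radius 1/81; s3: center (1/4, 3/10), radius 1/70; s4: center (5/9, 5/18), radius 1/90
The forms do not match — not equal.


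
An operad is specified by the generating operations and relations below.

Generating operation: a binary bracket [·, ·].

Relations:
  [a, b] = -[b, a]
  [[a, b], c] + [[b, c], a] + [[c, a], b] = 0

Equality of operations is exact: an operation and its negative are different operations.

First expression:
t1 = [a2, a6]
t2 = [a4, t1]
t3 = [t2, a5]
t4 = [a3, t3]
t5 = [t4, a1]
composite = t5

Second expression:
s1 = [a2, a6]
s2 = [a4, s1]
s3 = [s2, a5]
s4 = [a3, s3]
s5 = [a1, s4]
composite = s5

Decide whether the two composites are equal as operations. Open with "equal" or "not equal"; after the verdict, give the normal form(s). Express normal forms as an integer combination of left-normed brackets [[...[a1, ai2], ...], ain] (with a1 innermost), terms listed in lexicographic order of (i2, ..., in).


not equal: they reduce to -[[[[[a1, a2], a6], a4], a5], a3] + [[[[[a1, a3], a2], a6], a4], a5] - [[[[[a1, a3], a4], a2], a6], a5] + [[[[[a1, a3], a4], a6], a2], a5] - [[[[[a1, a3], a5], a2], a6], a4] + [[[[[a1, a3], a5], a4], a2], a6] - [[[[[a1, a3], a5], a4], a6], a2] + [[[[[a1, a3], a5], a6], a2], a4] - [[[[[a1, a3], a6], a2], a4], a5] + [[[[[a1, a4], a2], a6], a5], a3] - [[[[[a1, a4], a6], a2], a5], a3] + [[[[[a1, a5], a2], a6], a4], a3] - [[[[[a1, a5], a4], a2], a6], a3] + [[[[[a1, a5], a4], a6], a2], a3] - [[[[[a1, a5], a6], a2], a4], a3] + [[[[[a1, a6], a2], a4], a5], a3] and [[[[[a1, a2], a6], a4], a5], a3] - [[[[[a1, a3], a2], a6], a4], a5] + [[[[[a1, a3], a4], a2], a6], a5] - [[[[[a1, a3], a4], a6], a2], a5] + [[[[[a1, a3], a5], a2], a6], a4] - [[[[[a1, a3], a5], a4], a2], a6] + [[[[[a1, a3], a5], a4], a6], a2] - [[[[[a1, a3], a5], a6], a2], a4] + [[[[[a1, a3], a6], a2], a4], a5] - [[[[[a1, a4], a2], a6], a5], a3] + [[[[[a1, a4], a6], a2], a5], a3] - [[[[[a1, a5], a2], a6], a4], a3] + [[[[[a1, a5], a4], a2], a6], a3] - [[[[[a1, a5], a4], a6], a2], a3] + [[[[[a1, a5], a6], a2], a4], a3] - [[[[[a1, a6], a2], a4], a5], a3]

The first expression, normalized: -[[[[[a1, a2], a6], a4], a5], a3] + [[[[[a1, a3], a2], a6], a4], a5] - [[[[[a1, a3], a4], a2], a6], a5] + [[[[[a1, a3], a4], a6], a2], a5] - [[[[[a1, a3], a5], a2], a6], a4] + [[[[[a1, a3], a5], a4], a2], a6] - [[[[[a1, a3], a5], a4], a6], a2] + [[[[[a1, a3], a5], a6], a2], a4] - [[[[[a1, a3], a6], a2], a4], a5] + [[[[[a1, a4], a2], a6], a5], a3] - [[[[[a1, a4], a6], a2], a5], a3] + [[[[[a1, a5], a2], a6], a4], a3] - [[[[[a1, a5], a4], a2], a6], a3] + [[[[[a1, a5], a4], a6], a2], a3] - [[[[[a1, a5], a6], a2], a4], a3] + [[[[[a1, a6], a2], a4], a5], a3]
The second expression, normalized: [[[[[a1, a2], a6], a4], a5], a3] - [[[[[a1, a3], a2], a6], a4], a5] + [[[[[a1, a3], a4], a2], a6], a5] - [[[[[a1, a3], a4], a6], a2], a5] + [[[[[a1, a3], a5], a2], a6], a4] - [[[[[a1, a3], a5], a4], a2], a6] + [[[[[a1, a3], a5], a4], a6], a2] - [[[[[a1, a3], a5], a6], a2], a4] + [[[[[a1, a3], a6], a2], a4], a5] - [[[[[a1, a4], a2], a6], a5], a3] + [[[[[a1, a4], a6], a2], a5], a3] - [[[[[a1, a5], a2], a6], a4], a3] + [[[[[a1, a5], a4], a2], a6], a3] - [[[[[a1, a5], a4], a6], a2], a3] + [[[[[a1, a5], a6], a2], a4], a3] - [[[[[a1, a6], a2], a4], a5], a3]
The normal forms differ: not equal.


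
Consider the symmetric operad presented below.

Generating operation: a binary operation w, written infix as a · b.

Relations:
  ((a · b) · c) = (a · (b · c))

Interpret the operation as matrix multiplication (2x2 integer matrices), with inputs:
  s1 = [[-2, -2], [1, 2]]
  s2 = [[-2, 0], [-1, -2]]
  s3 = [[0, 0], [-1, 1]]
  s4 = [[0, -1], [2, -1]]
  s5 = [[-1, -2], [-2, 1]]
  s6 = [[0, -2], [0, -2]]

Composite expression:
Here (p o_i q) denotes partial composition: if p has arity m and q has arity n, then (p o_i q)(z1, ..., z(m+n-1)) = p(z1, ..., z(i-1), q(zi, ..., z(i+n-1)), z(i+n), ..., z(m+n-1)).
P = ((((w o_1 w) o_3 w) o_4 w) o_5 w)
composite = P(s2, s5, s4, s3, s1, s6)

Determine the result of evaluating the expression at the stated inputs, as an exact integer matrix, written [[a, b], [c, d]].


[[0, 84], [0, 70]]

(s2 · s5) = [[2, 4], [5, 0]]
(s1 · s6) = [[0, 8], [0, -6]]
(s3 · (s1 · s6)) = [[0, 0], [0, -14]]
(s4 · (s3 · (s1 · s6))) = [[0, 14], [0, 14]]
((s2 · s5) · (s4 · (s3 · (s1 · s6)))) = [[0, 84], [0, 70]]


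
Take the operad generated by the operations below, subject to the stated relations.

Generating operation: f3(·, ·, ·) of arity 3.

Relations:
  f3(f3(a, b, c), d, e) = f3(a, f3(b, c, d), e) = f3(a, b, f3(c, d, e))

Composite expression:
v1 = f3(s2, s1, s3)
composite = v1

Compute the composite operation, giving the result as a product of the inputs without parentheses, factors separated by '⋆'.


s2 ⋆ s1 ⋆ s3

Every regrouping of f3 is equal, so read the s-inputs in written order.
f3(s2, s1, s3) linearizes to s2 ⋆ s1 ⋆ s3


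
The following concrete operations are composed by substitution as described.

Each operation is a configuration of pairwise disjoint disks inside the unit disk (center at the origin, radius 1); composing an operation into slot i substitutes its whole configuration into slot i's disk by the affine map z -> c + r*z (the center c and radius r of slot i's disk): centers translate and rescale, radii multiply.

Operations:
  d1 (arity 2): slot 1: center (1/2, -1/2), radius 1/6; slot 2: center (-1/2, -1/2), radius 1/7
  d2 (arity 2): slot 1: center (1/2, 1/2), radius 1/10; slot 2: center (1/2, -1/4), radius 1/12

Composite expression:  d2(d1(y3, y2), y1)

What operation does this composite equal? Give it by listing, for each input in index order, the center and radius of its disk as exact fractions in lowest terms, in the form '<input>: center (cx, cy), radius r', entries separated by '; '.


y1: center (1/2, -1/4), radius 1/12; y2: center (9/20, 9/20), radius 1/70; y3: center (11/20, 9/20), radius 1/60

Follow each y-input down from d2: c' goes to c + r*c', radius to r*r'.
input y3: applying the 2 nested substitutions gives center (11/20, 9/20), radius 1/60
input y2: applying the 2 nested substitutions gives center (9/20, 9/20), radius 1/70
input y1: applying the 1 nested substitution gives center (1/2, -1/4), radius 1/12


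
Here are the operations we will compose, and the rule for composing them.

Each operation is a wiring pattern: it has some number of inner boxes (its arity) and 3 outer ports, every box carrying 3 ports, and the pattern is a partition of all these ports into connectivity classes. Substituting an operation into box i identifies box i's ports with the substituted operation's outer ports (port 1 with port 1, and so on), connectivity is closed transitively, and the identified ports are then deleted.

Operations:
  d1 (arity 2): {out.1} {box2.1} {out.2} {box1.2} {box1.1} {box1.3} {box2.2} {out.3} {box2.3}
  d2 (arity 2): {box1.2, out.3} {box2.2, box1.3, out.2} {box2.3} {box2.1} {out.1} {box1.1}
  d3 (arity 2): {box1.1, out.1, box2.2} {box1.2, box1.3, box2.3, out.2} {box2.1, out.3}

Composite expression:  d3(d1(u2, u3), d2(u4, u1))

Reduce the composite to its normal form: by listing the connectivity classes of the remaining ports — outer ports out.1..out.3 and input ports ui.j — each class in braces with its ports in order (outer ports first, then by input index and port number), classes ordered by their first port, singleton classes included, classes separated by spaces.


{out.1, u1.2, u4.3} {out.2, u4.2} {out.3} {u1.1} {u1.3} {u2.1} {u2.2} {u2.3} {u3.1} {u3.2} {u3.3} {u4.1}


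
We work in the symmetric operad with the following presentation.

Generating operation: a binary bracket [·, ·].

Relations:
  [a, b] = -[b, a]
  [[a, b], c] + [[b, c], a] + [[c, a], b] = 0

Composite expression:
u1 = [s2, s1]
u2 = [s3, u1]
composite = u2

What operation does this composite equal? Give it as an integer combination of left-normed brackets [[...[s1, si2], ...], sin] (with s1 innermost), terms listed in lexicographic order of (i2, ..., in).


[[s1, s2], s3]

Left-normed coefficients sit on the s1-initial expansion words.
Composite bracket: [s3, [s2, s1]]
Applying ab - ba throughout gives 4 signed words (2^2 = 4).
Words beginning with s1 determine it all:
  s1s2s3 (sign +1) contributes +[[s1, s2], s3]


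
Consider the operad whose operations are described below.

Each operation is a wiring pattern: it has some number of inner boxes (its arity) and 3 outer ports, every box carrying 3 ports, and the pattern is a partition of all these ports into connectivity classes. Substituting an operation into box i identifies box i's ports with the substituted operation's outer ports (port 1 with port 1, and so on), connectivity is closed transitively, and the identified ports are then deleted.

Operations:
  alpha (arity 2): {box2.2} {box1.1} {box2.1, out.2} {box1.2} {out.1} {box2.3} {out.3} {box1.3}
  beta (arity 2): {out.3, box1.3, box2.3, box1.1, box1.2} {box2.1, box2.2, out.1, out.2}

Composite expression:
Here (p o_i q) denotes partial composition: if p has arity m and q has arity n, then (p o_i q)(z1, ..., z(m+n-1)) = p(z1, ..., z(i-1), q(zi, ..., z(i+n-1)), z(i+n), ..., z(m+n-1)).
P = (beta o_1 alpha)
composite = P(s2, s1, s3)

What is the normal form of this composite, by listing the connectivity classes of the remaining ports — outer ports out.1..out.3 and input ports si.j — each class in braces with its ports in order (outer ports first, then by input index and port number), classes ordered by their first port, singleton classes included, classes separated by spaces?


{out.1, out.2, s3.1, s3.2} {out.3, s1.1, s3.3} {s1.2} {s1.3} {s2.1} {s2.2} {s2.3}


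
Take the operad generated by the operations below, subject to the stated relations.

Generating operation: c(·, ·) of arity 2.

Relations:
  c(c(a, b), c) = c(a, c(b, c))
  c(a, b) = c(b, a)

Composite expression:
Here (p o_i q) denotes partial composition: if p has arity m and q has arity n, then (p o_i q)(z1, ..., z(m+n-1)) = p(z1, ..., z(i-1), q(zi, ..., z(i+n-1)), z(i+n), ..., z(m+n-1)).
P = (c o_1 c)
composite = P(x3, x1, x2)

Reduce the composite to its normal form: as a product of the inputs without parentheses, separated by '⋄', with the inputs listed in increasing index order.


x1 ⋄ x2 ⋄ x3

Both nesting and order wash out for c; what remains is which x's occur.
c(x3, x1) reduces to x3 ⋄ x1
c(c(x3, x1), x2) reduces to x3 ⋄ x1 ⋄ x2
rearranged into index order: x1 ⋄ x2 ⋄ x3


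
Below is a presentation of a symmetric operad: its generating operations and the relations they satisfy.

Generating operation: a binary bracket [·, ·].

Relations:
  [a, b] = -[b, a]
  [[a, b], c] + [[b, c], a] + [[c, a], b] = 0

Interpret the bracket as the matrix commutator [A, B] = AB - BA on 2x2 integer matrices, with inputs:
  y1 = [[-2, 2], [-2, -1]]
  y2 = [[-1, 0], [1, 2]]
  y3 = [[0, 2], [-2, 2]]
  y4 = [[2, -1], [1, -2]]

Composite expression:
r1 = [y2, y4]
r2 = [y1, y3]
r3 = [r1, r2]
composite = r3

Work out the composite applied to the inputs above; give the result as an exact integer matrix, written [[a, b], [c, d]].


[[-8, 4], [-4, 8]]
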